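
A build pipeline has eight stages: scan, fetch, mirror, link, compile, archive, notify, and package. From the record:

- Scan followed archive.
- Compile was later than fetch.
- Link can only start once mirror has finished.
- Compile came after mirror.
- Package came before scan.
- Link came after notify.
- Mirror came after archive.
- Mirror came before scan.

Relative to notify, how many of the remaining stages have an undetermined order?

Forced after notify: link.
That leaves archive, compile, fetch, mirror, package, and scan with no forced order relative to notify — 6.

6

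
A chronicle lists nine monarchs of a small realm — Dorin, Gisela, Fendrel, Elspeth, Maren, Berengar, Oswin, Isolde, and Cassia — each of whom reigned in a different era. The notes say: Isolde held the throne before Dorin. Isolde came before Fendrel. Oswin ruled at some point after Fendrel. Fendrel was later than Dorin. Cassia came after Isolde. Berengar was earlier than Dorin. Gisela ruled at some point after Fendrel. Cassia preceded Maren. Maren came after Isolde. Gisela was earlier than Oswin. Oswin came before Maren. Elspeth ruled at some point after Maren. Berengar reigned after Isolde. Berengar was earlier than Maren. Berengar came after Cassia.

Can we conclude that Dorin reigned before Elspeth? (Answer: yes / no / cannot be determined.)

yes

Chain the constraints: Dorin → Fendrel → Oswin → Maren → Elspeth. Each link is directly stated, so Dorin comes before Elspeth.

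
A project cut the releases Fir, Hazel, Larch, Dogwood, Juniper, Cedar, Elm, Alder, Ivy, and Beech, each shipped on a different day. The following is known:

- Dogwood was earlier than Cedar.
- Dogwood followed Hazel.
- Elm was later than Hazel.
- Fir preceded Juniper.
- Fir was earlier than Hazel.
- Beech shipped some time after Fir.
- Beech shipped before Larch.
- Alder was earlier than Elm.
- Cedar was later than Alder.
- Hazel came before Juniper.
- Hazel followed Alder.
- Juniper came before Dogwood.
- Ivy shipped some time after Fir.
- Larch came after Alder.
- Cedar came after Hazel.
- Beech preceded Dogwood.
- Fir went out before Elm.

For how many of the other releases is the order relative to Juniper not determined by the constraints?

Forced before Juniper: Alder, Fir, and Hazel; forced after Juniper: Cedar and Dogwood.
That leaves Beech, Elm, Ivy, and Larch with no forced order relative to Juniper — 4.

4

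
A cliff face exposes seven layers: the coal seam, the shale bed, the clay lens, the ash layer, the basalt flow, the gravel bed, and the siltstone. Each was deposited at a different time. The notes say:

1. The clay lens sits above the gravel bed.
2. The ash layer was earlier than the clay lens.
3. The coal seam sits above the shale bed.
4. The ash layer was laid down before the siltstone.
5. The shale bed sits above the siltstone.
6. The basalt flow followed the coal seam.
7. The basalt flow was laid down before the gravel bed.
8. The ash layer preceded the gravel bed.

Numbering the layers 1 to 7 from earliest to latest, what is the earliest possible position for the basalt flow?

The ash layer, the coal seam, the shale bed, and the siltstone must all come before the basalt flow — 4 forced predecessors.
Nothing else is forced ahead of the basalt flow, so its earliest slot is position 4 + 1 = 5.

5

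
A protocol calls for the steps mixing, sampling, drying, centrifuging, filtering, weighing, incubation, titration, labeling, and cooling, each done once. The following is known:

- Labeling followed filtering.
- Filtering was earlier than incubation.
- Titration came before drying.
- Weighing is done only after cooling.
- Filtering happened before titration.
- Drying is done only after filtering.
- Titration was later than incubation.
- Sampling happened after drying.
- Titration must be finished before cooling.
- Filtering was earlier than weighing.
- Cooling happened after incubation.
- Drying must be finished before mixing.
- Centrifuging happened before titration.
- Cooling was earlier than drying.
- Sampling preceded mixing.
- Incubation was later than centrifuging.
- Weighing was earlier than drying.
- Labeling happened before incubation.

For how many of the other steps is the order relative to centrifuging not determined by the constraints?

2

Forced after centrifuging: cooling, drying, incubation, mixing, sampling, titration, and weighing.
That leaves filtering and labeling with no forced order relative to centrifuging — 2.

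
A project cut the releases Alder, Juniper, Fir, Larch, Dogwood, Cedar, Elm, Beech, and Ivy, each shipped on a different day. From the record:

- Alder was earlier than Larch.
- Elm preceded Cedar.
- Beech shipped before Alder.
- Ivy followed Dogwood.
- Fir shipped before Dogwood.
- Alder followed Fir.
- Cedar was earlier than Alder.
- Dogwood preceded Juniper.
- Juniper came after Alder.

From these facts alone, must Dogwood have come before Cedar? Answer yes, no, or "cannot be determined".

No chain of stated constraints runs from Dogwood to Cedar, and none runs from Cedar to Dogwood either.
So the relative order of Dogwood and Cedar is not fixed by the given facts.

cannot be determined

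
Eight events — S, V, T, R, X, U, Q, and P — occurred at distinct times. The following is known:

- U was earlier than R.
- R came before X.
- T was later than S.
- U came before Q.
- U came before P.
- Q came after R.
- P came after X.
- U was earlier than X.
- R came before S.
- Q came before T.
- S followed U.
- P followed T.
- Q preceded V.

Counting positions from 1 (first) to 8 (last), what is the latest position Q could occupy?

5

Q must come before P, T, and V — 3 events forced after it.
Everything else can be placed before Q in some valid order, so Q can sit as late as position 8 − 3 = 5.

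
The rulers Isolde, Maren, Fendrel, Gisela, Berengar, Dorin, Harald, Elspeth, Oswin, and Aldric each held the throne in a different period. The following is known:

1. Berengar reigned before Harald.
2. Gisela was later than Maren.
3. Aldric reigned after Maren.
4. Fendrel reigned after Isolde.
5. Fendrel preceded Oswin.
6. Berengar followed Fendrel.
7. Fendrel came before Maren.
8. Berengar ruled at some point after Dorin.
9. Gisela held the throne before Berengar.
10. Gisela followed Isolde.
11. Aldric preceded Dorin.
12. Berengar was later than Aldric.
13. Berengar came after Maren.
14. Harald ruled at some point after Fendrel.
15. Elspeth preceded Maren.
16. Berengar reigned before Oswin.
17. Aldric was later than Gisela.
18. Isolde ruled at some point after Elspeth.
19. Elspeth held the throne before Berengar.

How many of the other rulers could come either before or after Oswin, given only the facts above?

Forced before Oswin: Aldric, Berengar, Dorin, Elspeth, Fendrel, Gisela, Isolde, and Maren.
That leaves Harald with no forced order relative to Oswin — 1.

1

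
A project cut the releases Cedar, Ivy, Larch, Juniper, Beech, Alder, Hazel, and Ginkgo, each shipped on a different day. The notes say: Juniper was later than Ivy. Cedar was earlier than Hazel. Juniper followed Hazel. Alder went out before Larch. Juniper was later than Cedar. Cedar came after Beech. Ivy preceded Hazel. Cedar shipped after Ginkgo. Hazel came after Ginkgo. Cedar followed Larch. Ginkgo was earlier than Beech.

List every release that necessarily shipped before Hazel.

Alder, Beech, Cedar, Ginkgo, Ivy, Larch

Directly stated before Hazel: Cedar, Ginkgo, and Ivy.
Alder reaches Hazel via Alder → Larch → Cedar → Hazel.
Beech reaches Hazel via Beech → Cedar → Hazel.
Larch reaches Hazel via Larch → Cedar → Hazel.
No chain forces Juniper ahead of Hazel.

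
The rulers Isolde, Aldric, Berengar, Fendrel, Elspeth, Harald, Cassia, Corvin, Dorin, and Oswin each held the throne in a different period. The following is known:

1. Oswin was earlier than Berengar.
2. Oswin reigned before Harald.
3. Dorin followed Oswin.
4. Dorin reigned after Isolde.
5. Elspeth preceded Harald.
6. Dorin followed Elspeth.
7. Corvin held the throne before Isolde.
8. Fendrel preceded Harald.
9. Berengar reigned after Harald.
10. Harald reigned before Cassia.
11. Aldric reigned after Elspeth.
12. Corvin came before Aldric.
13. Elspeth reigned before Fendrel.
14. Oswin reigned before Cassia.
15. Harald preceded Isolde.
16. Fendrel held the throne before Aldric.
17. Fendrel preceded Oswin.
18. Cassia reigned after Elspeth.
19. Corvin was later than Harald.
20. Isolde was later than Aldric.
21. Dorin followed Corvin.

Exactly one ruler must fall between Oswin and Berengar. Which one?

Harald

Tracing the constraints gives Oswin → Harald → Berengar, so Harald sits after Oswin and before Berengar.
No other ruler is forced both after Oswin and before Berengar.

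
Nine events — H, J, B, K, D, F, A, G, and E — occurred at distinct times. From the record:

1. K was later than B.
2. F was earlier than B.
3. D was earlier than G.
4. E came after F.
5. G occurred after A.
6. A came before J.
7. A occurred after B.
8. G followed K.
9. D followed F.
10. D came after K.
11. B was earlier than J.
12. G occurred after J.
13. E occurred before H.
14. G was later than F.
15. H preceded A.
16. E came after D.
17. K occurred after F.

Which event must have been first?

F has a chain of constraints placing it before every other event, so F must be first.

F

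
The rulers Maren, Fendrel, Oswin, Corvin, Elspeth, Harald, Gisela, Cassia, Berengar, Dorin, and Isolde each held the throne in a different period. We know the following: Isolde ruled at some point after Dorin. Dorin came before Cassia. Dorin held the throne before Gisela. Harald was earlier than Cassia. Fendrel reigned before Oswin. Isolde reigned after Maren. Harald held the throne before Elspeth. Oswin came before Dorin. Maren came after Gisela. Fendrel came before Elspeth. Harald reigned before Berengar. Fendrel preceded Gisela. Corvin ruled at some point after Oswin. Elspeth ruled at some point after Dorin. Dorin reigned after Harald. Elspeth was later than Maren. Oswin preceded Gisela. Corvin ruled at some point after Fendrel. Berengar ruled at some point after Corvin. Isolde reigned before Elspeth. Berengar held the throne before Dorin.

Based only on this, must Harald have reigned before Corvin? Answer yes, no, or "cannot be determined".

No chain of stated constraints runs from Harald to Corvin, and none runs from Corvin to Harald either.
So the relative order of Harald and Corvin is not fixed by the given facts.

cannot be determined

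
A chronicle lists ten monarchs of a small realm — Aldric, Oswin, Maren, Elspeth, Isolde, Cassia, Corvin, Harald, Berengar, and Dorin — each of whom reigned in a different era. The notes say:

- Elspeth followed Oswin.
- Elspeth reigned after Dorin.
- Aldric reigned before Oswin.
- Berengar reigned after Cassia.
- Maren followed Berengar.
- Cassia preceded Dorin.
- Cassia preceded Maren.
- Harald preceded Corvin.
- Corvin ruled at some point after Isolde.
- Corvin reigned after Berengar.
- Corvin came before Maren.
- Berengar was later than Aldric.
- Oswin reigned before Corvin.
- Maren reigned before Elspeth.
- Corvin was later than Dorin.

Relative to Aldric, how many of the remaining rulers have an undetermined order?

4

Forced after Aldric: Berengar, Corvin, Elspeth, Maren, and Oswin.
That leaves Cassia, Dorin, Harald, and Isolde with no forced order relative to Aldric — 4.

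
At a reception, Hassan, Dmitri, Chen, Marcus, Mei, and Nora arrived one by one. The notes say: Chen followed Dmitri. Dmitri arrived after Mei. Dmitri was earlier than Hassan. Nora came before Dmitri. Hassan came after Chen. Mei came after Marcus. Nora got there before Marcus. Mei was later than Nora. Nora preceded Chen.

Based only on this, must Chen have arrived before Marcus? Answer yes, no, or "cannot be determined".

Tracing the constraints gives Marcus → Mei → Dmitri → Chen, so Marcus must come before Chen.
That means Chen cannot be before Marcus.

no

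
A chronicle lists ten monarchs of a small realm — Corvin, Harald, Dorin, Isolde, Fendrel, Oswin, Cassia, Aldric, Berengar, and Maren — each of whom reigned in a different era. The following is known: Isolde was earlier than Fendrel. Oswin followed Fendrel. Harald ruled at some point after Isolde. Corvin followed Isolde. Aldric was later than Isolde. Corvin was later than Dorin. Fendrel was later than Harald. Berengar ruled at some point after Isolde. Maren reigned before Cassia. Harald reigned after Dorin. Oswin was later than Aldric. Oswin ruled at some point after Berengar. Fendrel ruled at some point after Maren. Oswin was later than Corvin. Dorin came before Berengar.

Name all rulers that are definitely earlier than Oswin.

Directly stated before Oswin: Aldric, Berengar, Corvin, and Fendrel.
Dorin reaches Oswin via Dorin → Berengar → Oswin.
Harald reaches Oswin via Harald → Fendrel → Oswin.
Isolde reaches Oswin via Isolde → Aldric → Oswin.
Likewise Maren reaches Oswin by chaining the stated constraints.

Aldric, Berengar, Corvin, Dorin, Fendrel, Harald, Isolde, Maren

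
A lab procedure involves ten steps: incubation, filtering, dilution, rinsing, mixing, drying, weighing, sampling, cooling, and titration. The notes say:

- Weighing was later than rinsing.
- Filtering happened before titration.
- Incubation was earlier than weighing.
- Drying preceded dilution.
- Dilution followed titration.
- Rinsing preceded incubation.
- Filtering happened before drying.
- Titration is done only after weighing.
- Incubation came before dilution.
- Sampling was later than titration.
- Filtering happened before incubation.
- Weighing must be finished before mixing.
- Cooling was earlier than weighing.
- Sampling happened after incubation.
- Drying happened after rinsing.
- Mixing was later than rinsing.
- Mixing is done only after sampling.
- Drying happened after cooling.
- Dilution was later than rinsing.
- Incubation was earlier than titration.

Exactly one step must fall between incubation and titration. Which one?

weighing

Tracing the constraints gives incubation → weighing → titration, so weighing sits after incubation and before titration.
No other step is forced both after incubation and before titration.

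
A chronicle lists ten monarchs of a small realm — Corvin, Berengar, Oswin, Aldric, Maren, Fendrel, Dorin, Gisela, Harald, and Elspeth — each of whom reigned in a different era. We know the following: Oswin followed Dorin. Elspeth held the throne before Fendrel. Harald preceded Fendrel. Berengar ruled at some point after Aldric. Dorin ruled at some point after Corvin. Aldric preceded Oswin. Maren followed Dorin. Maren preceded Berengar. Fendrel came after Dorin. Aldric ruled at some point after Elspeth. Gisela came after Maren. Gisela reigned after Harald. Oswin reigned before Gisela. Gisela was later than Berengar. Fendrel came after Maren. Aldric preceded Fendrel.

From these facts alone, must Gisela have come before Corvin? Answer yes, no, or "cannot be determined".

no

Tracing the constraints gives Corvin → Dorin → Oswin → Gisela, so Corvin must come before Gisela.
That means Gisela cannot be before Corvin.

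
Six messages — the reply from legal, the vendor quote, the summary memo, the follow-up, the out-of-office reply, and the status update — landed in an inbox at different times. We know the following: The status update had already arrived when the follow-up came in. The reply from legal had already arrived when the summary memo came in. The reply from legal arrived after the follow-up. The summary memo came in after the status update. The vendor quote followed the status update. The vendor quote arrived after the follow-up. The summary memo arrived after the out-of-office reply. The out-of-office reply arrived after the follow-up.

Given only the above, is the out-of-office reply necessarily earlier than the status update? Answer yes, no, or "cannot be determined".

Tracing the constraints gives the status update → the follow-up → the out-of-office reply, so the status update must come before the out-of-office reply.
That means the out-of-office reply cannot be before the status update.

no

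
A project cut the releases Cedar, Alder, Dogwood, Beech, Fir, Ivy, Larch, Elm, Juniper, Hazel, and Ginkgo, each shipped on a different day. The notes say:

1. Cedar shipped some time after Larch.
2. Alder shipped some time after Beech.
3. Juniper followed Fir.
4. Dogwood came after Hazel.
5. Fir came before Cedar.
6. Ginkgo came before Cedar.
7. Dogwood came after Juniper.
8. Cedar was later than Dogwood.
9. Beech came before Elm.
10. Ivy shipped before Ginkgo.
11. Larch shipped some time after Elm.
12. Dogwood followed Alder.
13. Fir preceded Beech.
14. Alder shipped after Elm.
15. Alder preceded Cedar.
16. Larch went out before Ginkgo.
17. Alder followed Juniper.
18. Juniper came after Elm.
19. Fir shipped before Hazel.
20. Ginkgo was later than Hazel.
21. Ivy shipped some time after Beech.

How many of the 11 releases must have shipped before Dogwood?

6

Directly stated before Dogwood: Alder, Hazel, and Juniper.
Beech reaches Dogwood via Beech → Alder → Dogwood.
Elm reaches Dogwood via Elm → Alder → Dogwood.
Fir reaches Dogwood via Fir → Hazel → Dogwood.
That's Alder, Beech, Elm, Fir, Hazel, and Juniper — 6 in all.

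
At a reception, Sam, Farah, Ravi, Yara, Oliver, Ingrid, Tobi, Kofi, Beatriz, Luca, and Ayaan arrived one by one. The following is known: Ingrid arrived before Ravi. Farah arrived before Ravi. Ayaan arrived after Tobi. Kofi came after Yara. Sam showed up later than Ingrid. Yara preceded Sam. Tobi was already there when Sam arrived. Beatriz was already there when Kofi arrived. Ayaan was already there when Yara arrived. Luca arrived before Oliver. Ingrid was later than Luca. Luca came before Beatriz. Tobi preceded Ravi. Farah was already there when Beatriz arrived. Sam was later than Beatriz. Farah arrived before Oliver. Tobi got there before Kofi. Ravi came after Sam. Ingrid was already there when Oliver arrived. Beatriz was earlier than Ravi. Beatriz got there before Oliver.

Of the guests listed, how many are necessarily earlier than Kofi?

6

Directly stated before Kofi: Beatriz, Tobi, and Yara.
Ayaan reaches Kofi via Ayaan → Yara → Kofi.
Farah reaches Kofi via Farah → Beatriz → Kofi.
Luca reaches Kofi via Luca → Beatriz → Kofi.
No chain forces Ravi (or any of the others) ahead of Kofi.
That's Ayaan, Beatriz, Farah, Luca, Tobi, and Yara — 6 in all.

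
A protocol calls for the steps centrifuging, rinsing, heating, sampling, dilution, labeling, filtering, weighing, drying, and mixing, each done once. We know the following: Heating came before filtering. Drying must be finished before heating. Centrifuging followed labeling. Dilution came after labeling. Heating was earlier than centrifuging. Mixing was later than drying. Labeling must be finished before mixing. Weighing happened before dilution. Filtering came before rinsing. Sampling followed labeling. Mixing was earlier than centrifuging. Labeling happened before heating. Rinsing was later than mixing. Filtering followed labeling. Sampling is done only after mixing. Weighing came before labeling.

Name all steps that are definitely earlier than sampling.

drying, labeling, mixing, weighing

Directly stated before sampling: labeling and mixing.
Drying reaches sampling via drying → mixing → sampling.
Weighing reaches sampling via weighing → labeling → sampling.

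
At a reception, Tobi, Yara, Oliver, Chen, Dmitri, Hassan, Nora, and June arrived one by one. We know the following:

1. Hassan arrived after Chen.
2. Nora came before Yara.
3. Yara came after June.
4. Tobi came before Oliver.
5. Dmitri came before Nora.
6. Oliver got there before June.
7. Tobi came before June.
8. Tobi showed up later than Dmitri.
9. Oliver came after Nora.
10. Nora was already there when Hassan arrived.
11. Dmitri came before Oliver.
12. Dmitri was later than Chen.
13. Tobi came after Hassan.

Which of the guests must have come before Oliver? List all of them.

Directly stated before Oliver: Dmitri, Nora, and Tobi.
Chen reaches Oliver via Chen → Dmitri → Oliver.
Hassan reaches Oliver via Hassan → Tobi → Oliver.

Chen, Dmitri, Hassan, Nora, Tobi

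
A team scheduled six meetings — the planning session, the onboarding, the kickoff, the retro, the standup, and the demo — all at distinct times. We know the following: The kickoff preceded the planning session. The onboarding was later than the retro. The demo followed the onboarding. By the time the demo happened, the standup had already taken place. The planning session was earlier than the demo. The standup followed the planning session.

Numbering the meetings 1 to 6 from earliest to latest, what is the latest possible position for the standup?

The standup must come before the demo — 1 meeting forced after it.
Everything else can be placed before the standup in some valid order, so the standup can sit as late as position 6 − 1 = 5.

5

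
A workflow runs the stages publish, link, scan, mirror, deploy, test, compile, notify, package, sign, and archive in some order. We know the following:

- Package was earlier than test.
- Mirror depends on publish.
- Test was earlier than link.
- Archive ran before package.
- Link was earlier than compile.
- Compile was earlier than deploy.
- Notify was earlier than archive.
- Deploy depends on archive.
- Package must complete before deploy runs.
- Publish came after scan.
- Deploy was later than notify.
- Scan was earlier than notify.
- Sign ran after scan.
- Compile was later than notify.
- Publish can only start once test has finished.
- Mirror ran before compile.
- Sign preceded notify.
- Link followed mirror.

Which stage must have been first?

Scan has a chain of constraints placing it before every other stage, so scan must be first.

scan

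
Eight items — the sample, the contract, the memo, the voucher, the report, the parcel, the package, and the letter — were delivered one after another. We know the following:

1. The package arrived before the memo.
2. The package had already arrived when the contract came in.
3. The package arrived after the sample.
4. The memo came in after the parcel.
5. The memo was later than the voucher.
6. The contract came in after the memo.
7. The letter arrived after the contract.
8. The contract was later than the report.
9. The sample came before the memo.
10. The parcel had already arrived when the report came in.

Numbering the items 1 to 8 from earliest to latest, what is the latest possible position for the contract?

The contract must come before the letter — 1 item forced after it.
Everything else can be placed before the contract in some valid order, so the contract can sit as late as position 8 − 1 = 7.

7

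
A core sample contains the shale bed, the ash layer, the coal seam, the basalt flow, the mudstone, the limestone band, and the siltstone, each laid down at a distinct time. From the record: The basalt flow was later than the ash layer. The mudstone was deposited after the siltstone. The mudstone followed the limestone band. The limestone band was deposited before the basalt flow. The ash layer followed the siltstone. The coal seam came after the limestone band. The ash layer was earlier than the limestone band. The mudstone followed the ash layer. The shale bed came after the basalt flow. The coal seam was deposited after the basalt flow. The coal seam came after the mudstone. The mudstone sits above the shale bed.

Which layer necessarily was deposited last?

the coal seam

Every other layer has a chain of constraints placing it before the coal seam, so the coal seam is last.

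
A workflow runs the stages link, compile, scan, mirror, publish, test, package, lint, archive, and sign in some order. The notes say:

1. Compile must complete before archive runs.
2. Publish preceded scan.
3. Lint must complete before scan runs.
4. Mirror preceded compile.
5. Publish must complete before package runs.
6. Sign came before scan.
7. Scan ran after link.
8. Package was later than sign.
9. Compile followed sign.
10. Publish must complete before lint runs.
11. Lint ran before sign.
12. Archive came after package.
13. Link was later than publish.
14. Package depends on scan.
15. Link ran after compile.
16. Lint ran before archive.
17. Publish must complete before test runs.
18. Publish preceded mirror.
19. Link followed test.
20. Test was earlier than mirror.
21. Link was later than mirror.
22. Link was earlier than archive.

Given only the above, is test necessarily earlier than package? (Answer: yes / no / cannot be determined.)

Chain the constraints: test → link → scan → package. Each link is directly stated, so test comes before package.

yes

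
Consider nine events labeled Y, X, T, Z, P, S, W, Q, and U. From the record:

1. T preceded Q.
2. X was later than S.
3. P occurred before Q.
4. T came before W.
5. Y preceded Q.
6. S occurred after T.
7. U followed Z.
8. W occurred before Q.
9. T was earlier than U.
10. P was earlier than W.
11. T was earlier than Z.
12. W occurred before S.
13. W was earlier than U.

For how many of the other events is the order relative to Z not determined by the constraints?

Forced before Z: T; forced after Z: U.
That leaves P, Q, S, W, X, and Y with no forced order relative to Z — 6.

6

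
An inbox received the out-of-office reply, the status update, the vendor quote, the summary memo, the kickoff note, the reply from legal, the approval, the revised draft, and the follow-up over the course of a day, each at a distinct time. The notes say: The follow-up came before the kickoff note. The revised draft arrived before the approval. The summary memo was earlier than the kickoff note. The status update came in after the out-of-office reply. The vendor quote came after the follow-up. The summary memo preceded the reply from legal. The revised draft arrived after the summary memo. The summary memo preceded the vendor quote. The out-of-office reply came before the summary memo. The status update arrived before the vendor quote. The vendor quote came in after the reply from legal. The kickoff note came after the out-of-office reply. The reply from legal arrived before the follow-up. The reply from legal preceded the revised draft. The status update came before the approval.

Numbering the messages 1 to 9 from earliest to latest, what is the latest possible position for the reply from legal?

The reply from legal must come before the approval, the follow-up, the kickoff note, the revised draft, and the vendor quote — 5 messages forced after it.
Everything else can be placed before the reply from legal in some valid order, so the reply from legal can sit as late as position 9 − 5 = 4.

4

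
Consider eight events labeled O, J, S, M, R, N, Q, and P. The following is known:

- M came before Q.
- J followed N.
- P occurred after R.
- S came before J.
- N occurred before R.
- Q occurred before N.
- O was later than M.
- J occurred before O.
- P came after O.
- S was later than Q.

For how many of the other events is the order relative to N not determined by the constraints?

Forced before N: M and Q; forced after N: J, O, P, and R.
That leaves S with no forced order relative to N — 1.

1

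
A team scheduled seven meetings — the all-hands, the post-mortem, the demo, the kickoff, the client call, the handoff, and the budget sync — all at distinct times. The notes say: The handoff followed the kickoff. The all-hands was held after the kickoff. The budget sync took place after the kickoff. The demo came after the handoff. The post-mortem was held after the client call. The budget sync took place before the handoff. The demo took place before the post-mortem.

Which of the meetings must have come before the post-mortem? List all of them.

Directly stated before the post-mortem: the client call and the demo.
The budget sync reaches the post-mortem via the budget sync → the handoff → the demo → the post-mortem.
The handoff reaches the post-mortem via the handoff → the demo → the post-mortem.
The kickoff reaches the post-mortem via the kickoff → the handoff → the demo → the post-mortem.
No chain forces the all-hands ahead of the post-mortem.

the budget sync, the client call, the demo, the handoff, the kickoff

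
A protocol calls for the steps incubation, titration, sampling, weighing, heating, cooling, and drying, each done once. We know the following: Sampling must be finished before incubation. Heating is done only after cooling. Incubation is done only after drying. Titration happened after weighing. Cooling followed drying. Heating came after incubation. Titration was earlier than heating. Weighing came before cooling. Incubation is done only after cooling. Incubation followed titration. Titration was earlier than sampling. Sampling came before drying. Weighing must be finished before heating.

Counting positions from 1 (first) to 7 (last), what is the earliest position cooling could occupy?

Drying, sampling, titration, and weighing must all come before cooling — 4 forced predecessors.
Nothing else is forced ahead of cooling, so its earliest slot is position 4 + 1 = 5.

5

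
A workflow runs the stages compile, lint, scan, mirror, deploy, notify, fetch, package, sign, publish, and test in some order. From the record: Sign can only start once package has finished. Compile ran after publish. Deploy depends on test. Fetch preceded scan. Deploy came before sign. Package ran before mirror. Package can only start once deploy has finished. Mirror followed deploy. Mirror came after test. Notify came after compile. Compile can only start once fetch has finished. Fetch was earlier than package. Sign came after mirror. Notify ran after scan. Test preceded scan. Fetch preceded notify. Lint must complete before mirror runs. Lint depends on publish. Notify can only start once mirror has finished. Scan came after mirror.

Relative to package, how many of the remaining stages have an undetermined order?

Forced before package: deploy, fetch, and test; forced after package: mirror, notify, scan, and sign.
That leaves compile, lint, and publish with no forced order relative to package — 3.

3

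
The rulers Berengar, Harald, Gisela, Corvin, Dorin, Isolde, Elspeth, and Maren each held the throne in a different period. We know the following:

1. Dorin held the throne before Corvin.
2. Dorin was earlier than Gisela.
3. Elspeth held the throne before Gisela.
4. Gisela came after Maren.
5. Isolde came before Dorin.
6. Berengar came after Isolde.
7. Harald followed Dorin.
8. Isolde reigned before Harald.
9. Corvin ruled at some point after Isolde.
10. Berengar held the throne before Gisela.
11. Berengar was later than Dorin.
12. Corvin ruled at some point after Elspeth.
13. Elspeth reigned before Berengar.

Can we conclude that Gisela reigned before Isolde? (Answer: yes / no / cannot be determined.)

no

Tracing the constraints gives Isolde → Dorin → Gisela, so Isolde must come before Gisela.
That means Gisela cannot be before Isolde.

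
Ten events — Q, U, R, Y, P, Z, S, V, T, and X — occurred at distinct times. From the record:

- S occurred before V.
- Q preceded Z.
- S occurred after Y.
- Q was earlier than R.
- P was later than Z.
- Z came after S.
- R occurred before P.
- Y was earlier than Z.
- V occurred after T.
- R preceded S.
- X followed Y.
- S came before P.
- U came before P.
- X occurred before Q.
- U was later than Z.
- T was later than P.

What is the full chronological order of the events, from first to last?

Y, X, Q, R, S, Z, U, P, T, V

The constraints fix every adjacent pair, so only one ordering works:
Y → X → Q → R → S → Z → U → P → T → V.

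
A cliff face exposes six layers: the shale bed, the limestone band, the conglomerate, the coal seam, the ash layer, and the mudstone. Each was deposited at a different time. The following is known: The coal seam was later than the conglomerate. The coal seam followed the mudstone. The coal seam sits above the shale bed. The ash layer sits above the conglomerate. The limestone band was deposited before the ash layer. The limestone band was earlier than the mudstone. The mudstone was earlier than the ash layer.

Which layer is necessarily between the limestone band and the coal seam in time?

the mudstone

Tracing the constraints gives the limestone band → the mudstone → the coal seam, so the mudstone sits after the limestone band and before the coal seam.
No other layer is forced both after the limestone band and before the coal seam.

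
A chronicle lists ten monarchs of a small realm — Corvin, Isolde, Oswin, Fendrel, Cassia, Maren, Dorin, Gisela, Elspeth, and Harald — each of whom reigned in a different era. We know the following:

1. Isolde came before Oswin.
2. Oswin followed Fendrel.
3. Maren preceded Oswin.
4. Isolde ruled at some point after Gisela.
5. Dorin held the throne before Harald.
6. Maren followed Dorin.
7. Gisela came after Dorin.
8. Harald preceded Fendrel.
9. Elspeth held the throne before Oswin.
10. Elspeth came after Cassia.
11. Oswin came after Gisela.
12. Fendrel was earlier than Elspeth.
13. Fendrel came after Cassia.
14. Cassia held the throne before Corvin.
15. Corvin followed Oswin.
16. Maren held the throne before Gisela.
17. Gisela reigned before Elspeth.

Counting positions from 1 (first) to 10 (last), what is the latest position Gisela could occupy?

6

Gisela must come before Corvin, Elspeth, Isolde, and Oswin — 4 rulers forced after them.
Everything else can be placed before Gisela in some valid order, so Gisela can sit as late as position 10 − 4 = 6.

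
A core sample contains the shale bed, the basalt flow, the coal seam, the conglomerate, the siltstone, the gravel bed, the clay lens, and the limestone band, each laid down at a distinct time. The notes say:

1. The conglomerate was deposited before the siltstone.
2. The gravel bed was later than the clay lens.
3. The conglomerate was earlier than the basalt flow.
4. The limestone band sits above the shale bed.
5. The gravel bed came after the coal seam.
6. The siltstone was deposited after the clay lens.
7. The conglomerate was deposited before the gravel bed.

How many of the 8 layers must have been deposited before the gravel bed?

3

Directly stated before the gravel bed: the clay lens, the coal seam, and the conglomerate.
That's the clay lens, the coal seam, and the conglomerate — 3 in all.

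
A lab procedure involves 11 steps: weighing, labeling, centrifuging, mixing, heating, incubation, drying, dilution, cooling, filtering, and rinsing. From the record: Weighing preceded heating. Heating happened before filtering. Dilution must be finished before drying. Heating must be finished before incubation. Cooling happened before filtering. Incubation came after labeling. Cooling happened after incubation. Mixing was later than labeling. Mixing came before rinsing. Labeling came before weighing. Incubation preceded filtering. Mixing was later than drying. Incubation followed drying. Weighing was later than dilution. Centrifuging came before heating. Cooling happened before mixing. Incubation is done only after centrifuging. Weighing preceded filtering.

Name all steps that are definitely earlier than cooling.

Directly stated before cooling: incubation.
Centrifuging reaches cooling via centrifuging → incubation → cooling.
Dilution reaches cooling via dilution → drying → incubation → cooling.
Drying reaches cooling via drying → incubation → cooling.
Likewise heating, labeling, and weighing each reach cooling by chaining the stated constraints.
No chain forces mixing (or any of the others) ahead of cooling.

centrifuging, dilution, drying, heating, incubation, labeling, weighing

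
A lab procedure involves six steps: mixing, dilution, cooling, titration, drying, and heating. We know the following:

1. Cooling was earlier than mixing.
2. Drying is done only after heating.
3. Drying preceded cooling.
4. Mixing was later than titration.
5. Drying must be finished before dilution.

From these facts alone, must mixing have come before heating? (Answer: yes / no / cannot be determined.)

Tracing the constraints gives heating → drying → cooling → mixing, so heating must come before mixing.
That means mixing cannot be before heating.

no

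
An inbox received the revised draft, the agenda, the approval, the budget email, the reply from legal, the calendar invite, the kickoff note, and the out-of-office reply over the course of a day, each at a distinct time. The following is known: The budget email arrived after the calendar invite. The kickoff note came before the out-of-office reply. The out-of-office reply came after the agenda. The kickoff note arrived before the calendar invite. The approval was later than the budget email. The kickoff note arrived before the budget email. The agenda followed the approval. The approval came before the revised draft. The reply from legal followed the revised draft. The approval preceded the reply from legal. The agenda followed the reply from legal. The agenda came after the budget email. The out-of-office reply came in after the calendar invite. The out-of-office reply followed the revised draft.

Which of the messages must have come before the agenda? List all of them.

the approval, the budget email, the calendar invite, the kickoff note, the reply from legal, the revised draft

Directly stated before the agenda: the approval, the budget email, and the reply from legal.
The calendar invite reaches the agenda via the calendar invite → the budget email → the agenda.
The kickoff note reaches the agenda via the kickoff note → the budget email → the agenda.
The revised draft reaches the agenda via the revised draft → the reply from legal → the agenda.
No chain forces the out-of-office reply ahead of the agenda.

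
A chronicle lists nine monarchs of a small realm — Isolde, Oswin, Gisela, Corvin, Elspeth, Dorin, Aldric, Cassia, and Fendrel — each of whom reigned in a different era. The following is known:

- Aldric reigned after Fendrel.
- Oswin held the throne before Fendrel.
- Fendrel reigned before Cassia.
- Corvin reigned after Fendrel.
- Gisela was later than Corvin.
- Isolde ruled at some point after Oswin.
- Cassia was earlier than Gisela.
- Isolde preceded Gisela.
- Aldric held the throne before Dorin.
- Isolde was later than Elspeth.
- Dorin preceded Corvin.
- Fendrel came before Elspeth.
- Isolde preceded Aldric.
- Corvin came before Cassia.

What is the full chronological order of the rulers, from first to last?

The constraints fix every adjacent pair, so only one ordering works:
Oswin → Fendrel → Elspeth → Isolde → Aldric → Dorin → Corvin → Cassia → Gisela.

Oswin, Fendrel, Elspeth, Isolde, Aldric, Dorin, Corvin, Cassia, Gisela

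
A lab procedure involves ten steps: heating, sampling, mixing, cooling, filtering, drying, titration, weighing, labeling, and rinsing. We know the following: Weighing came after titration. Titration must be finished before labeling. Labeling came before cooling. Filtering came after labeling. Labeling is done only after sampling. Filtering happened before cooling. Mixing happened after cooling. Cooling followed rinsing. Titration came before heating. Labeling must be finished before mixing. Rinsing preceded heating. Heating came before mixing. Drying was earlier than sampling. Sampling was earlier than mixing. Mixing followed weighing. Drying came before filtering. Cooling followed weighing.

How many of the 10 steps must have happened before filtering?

Directly stated before filtering: drying and labeling.
Sampling reaches filtering via sampling → labeling → filtering.
Titration reaches filtering via titration → labeling → filtering.
No chain forces heating (or any of the others) ahead of filtering.
That's drying, labeling, sampling, and titration — 4 in all.

4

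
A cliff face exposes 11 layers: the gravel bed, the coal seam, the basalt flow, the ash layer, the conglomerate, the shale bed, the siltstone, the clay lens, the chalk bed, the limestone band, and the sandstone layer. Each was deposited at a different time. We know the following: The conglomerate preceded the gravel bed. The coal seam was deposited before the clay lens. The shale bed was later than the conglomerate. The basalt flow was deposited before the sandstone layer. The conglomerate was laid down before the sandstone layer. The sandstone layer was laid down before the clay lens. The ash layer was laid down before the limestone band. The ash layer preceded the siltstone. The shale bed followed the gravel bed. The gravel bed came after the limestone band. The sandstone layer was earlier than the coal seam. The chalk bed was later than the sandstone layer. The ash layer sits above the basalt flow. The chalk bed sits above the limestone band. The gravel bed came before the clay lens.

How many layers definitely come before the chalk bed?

5

Directly stated before the chalk bed: the limestone band and the sandstone layer.
The ash layer reaches the chalk bed via the ash layer → the limestone band → the chalk bed.
The basalt flow reaches the chalk bed via the basalt flow → the sandstone layer → the chalk bed.
The conglomerate reaches the chalk bed via the conglomerate → the sandstone layer → the chalk bed.
That's the ash layer, the basalt flow, the conglomerate, the limestone band, and the sandstone layer — 5 in all.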